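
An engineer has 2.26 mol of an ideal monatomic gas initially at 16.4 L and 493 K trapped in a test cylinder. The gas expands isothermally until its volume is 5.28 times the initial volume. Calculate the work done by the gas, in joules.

15400 J

P₁ = nRT₁/V₁ = 2.26×8.314×493/16.4 = 565 kPa.
Isothermal: T stays 493 K; PV = const ⇒ V₂ = 86.6 L, P₂ = 107 kPa.
W = nRT ln(V₂/V₁) = 2.26×8.314×493×ln(5.28) = 15400 J.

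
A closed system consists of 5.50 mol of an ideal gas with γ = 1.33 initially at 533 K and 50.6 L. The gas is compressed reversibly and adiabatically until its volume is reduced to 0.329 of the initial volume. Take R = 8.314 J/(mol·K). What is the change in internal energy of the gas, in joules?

P₁ = nRT₁/V₁ = 5.50×8.314×533/50.6 = 482 kPa.
Adiabatic: TV^(γ−1) = const ⇒ T₂ = 533×(3.04)^0.330 = 769 K; PV^γ = const ⇒ P₂ = 2110 kPa.
For an ideal gas ΔU = nCvΔT with Cv = R/(γ−1) = 25.2 J/(mol·K).
ΔU = 5.50×25.2×(769−533) = 32700 J.

32700 J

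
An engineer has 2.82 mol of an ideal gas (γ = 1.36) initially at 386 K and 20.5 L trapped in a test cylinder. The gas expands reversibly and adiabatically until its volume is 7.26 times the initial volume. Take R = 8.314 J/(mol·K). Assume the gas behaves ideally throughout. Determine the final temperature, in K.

189 K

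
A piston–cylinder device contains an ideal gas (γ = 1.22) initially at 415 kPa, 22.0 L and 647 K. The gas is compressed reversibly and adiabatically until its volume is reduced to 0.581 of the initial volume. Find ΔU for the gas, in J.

5270 J

n = P₁V₁/(RT₁) = 415×22.0/(8.314×647) = 1.70 mol.
Adiabatic: TV^(γ−1) = const ⇒ T₂ = 647×(1.72)^0.220 = 729 K; PV^γ = const ⇒ P₂ = 805 kPa.
For an ideal gas ΔU = nCvΔT with Cv = R/(γ−1) = 37.8 J/(mol·K).
ΔU = 1.70×37.8×(729−647) = 5270 J.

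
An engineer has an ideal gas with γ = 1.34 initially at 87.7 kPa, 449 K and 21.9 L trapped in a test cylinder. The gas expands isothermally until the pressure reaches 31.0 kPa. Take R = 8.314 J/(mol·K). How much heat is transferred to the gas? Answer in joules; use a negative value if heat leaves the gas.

2000 J

n = P₁V₁/(RT₁) = 87.7×21.9/(8.314×449) = 0.515 mol.
Isothermal: T stays 449 K; PV = const ⇒ V₂ = 62.0 L, P₂ = 31.0 kPa.
ΔU = 0 (ideal gas, T constant).
W = nRT ln(V₂/V₁) = 0.515×8.314×449×ln(2.83) = 2000 J.
Q = ΔU + W = 2000 J.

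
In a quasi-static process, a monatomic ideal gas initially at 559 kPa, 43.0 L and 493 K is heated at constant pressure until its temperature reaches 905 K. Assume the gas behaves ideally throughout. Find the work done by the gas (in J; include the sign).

20100 J

n = P₁V₁/(RT₁) = 559×43.0/(8.314×493) = 5.86 mol.
Isobaric: P stays 559 kPa; V/T = const ⇒ T₂ = 905 K, V₂ = 78.9 L.
W = PΔV = 559×(78.9−43.0) kPa·L = 20100 J.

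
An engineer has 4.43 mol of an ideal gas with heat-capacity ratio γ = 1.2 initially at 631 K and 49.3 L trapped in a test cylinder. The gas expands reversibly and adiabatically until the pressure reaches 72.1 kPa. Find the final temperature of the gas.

P₁ = nRT₁/V₁ = 4.43×8.314×631/49.3 = 471 kPa.
Adiabatic: T₂/T₁ = (P₂/P₁)^((γ−1)/γ) ⇒ T₂ = 631×(0.153)^0.167 = 461 K; V₂ = 236 L.

461 K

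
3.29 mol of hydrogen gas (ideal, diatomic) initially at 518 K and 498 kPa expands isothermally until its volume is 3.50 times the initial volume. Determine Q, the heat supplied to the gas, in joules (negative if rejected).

17800 J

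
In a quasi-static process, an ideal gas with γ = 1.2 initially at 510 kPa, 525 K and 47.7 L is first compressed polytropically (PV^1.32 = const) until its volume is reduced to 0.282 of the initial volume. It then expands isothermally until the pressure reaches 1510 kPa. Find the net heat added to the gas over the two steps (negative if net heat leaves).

44100 J

n = P₁V₁/(RT₁) = 510×47.7/(8.314×525) = 5.57 mol.
Step 1 — Polytropic n=1.32: T₂ = T₁(V₁/V₂)^(n−1) = 525×(3.55)^0.32 = 787 K; P₂ = P₁(V₁/V₂)^n = 2710 kPa.
W = (P₁V₁−P₂V₂)/(n−1) = (510×47.7−2710×13.5)/0.32 = -38000 J.
ΔU = nCvΔT = 5.57×41.6×(787−525) = 60700 J.
Q = ΔU + W = 22800 J.
State after step 1: P = 2710 kPa, V = 13.5 L, T = 787 K.
Step 2 — Isothermal: T stays 787 K; PV = const ⇒ V₂ = 24.2 L, P₂ = 1510 kPa.
ΔU = 0 (ideal gas, T constant).
W = nRT ln(V₂/V₁) = 5.57×8.314×787×ln(1.80) = 21400 J.
Q = ΔU + W = 21400 J.
Net over both steps: W = -16600 J, Q = 44100 J, ΔU = 60700 J.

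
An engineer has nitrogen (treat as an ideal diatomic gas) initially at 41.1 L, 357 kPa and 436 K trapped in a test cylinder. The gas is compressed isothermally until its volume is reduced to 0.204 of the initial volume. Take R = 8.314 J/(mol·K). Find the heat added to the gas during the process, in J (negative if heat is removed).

-23300 J

n = P₁V₁/(RT₁) = 357×41.1/(8.314×436) = 4.05 mol.
Isothermal: T stays 436 K; PV = const ⇒ V₂ = 8.38 L, P₂ = 1750 kPa.
ΔU = 0 (ideal gas, T constant).
W = nRT ln(V₂/V₁) = 4.05×8.314×436×ln(0.204) = -23300 J.
Q = ΔU + W = -23300 J.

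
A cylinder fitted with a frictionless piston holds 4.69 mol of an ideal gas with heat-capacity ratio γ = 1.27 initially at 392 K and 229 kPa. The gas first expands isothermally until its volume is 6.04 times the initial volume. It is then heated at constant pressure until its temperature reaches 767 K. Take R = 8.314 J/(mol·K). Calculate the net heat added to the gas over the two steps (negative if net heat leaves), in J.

V₁ = nRT₁/P₁ = 4.69×8.314×392/229 = 66.7 L.
Step 1 — Isothermal: T stays 392 K; PV = const ⇒ V₂ = 403 L, P₂ = 37.9 kPa.
ΔU = 0 (ideal gas, T constant).
W = nRT ln(V₂/V₁) = 4.69×8.314×392×ln(6.04) = 27500 J.
Q = ΔU + W = 27500 J.
State after step 1: P = 37.9 kPa, V = 403 L, T = 392 K.
Step 2 — Isobaric: P stays 37.9 kPa; V/T = const ⇒ T₂ = 767 K, V₂ = 789 L.
W = PΔV = 37.9×(789−403) kPa·L = 14600 J.
ΔU = nCvΔT = 4.69×30.8×(767−392) = 54200 J.
Q = ΔU + W = nCpΔT = 68800 J.
Net over both steps: W = 42100 J, Q = 96300 J, ΔU = 54200 J.

96300 J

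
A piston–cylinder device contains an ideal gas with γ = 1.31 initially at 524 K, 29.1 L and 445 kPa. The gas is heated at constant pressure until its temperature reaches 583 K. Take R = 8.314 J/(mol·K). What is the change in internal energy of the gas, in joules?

n = P₁V₁/(RT₁) = 445×29.1/(8.314×524) = 2.97 mol.
Isobaric: P stays 445 kPa; V/T = const ⇒ T₂ = 583 K, V₂ = 32.4 L.
For an ideal gas ΔU = nCvΔT with Cv = R/(γ−1) = 26.8 J/(mol·K).
ΔU = 2.97×26.8×(583−524) = 4700 J.

4700 J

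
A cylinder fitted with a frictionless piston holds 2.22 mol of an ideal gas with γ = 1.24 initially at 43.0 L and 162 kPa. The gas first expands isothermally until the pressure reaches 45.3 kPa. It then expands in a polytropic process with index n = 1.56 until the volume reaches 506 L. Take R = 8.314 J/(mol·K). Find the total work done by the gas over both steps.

14900 J

T₁ = P₁V₁/(nR) = 162×43.0/(2.22×8.314) = 377 K.
Step 1 — Isothermal: T stays 377 K; PV = const ⇒ V₂ = 154 L, P₂ = 45.3 kPa.
ΔU = 0 (ideal gas, T constant).
W = nRT ln(V₂/V₁) = 2.22×8.314×377×ln(3.58) = 8880 J.
Q = ΔU + W = 8880 J.
State after step 1: P = 45.3 kPa, V = 154 L, T = 377 K.
Step 2 — Polytropic n=1.56: T₂ = T₁(V₁/V₂)^(n−1) = 377×(0.304)^0.56 = 194 K; P₂ = P₁(V₁/V₂)^n = 7.07 kPa.
W = (P₁V₁−P₂V₂)/(n−1) = (45.3×154−7.07×506)/0.56 = 6050 J.
ΔU = nCvΔT = 2.22×34.6×(194−377) = -14100 J.
Q = ΔU + W = -8070 J.
Net over both steps: W = 14900 J, Q = 804 J, ΔU = -14100 J.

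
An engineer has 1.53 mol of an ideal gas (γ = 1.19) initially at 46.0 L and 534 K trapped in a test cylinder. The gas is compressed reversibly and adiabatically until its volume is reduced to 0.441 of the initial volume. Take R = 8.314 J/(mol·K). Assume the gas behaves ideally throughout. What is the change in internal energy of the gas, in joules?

P₁ = nRT₁/V₁ = 1.53×8.314×534/46.0 = 148 kPa.
Adiabatic: TV^(γ−1) = const ⇒ T₂ = 534×(2.27)^0.190 = 624 K; PV^γ = const ⇒ P₂ = 391 kPa.
For an ideal gas ΔU = nCvΔT with Cv = R/(γ−1) = 43.8 J/(mol·K).
ΔU = 1.53×43.8×(624−534) = 6020 J.

6020 J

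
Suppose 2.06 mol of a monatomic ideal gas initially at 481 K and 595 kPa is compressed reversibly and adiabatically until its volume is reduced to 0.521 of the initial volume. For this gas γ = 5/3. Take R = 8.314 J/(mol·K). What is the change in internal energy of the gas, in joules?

6730 J

V₁ = nRT₁/P₁ = 2.06×8.314×481/595 = 13.8 L.
Adiabatic: TV^(γ−1) = const ⇒ T₂ = 481×(1.92)^0.667 = 743 K; PV^γ = const ⇒ P₂ = 1760 kPa.
For an ideal gas ΔU = nCvΔT with Cv = (3/2)R = 12.5 J/(mol·K).
ΔU = 2.06×12.5×(743−481) = 6730 J.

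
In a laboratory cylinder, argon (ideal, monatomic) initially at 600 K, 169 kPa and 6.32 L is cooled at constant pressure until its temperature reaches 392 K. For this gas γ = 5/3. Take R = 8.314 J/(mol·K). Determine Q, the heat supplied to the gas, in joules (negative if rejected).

-926 J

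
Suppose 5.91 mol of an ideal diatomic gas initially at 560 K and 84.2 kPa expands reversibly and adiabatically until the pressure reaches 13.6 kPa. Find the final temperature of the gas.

333 K

V₁ = nRT₁/P₁ = 5.91×8.314×560/84.2 = 327 L.
Adiabatic: T₂/T₁ = (P₂/P₁)^((γ−1)/γ) ⇒ T₂ = 560×(0.162)^0.286 = 333 K; V₂ = 1200 L.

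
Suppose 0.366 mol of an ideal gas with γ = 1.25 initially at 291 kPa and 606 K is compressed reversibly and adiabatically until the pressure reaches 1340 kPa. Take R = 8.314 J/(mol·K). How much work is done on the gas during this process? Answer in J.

V₁ = nRT₁/P₁ = 0.366×8.314×606/291 = 6.34 L.
Adiabatic: T₂/T₁ = (P₂/P₁)^((γ−1)/γ) ⇒ T₂ = 606×(4.60)^0.200 = 822 K; V₂ = 1.87 L.
ΔU = nCvΔT = 0.366×33.3×(822−606) = 2630 J.
Q = 0 for an adiabatic process, so W = −ΔU = -2630 J.
Work done on the gas = −W_by = 2630 J.

2630 J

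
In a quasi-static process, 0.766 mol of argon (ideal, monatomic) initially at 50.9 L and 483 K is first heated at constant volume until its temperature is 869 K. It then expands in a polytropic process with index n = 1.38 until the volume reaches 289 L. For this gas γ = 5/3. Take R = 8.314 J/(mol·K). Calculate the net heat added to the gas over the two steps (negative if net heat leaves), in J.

6710 J

P₁ = nRT₁/V₁ = 0.766×8.314×483/50.9 = 60.4 kPa.
Step 1 — Isochoric: V stays 50.9 L; P/T = const ⇒ T₂ = 869 K, P₂ = 109 kPa.
W = 0 (no volume change).
ΔU = nCvΔT = 0.766×12.5×(869−483) = 3690 J.
Q = ΔU = 3690 J.
State after step 1: P = 109 kPa, V = 50.9 L, T = 869 K.
Step 2 — Polytropic n=1.38: T₂ = T₁(V₁/V₂)^(n−1) = 869×(0.176)^0.38 = 449 K; P₂ = P₁(V₁/V₂)^n = 9.90 kPa.
W = (P₁V₁−P₂V₂)/(n−1) = (109×50.9−9.90×289)/0.38 = 7040 J.
ΔU = nCvΔT = 0.766×12.5×(449−869) = -4010 J.
Q = ΔU + W = 3030 J.
Net over both steps: W = 7040 J, Q = 6710 J, ΔU = -323 J.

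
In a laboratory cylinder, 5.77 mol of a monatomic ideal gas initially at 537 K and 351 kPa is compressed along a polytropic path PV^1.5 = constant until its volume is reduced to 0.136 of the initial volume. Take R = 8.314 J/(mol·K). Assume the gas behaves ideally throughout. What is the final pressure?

7000 kPa

V₁ = nRT₁/P₁ = 5.77×8.314×537/351 = 73.4 L.
Polytropic n=1.5: T₂ = T₁(V₁/V₂)^(n−1) = 537×(7.35)^0.50 = 1460 K; P₂ = P₁(V₁/V₂)^n = 7000 kPa.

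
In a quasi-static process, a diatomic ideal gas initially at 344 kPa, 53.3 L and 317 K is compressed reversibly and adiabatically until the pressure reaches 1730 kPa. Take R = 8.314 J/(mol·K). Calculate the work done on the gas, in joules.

26900 J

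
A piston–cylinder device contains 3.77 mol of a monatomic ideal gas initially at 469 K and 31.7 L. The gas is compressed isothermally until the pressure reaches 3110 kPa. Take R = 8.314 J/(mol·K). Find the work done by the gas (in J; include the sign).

P₁ = nRT₁/V₁ = 3.77×8.314×469/31.7 = 464 kPa.
Isothermal: T stays 469 K; PV = const ⇒ V₂ = 4.73 L, P₂ = 3110 kPa.
W = nRT ln(V₂/V₁) = 3.77×8.314×469×ln(0.149) = -28000 J.

-28000 J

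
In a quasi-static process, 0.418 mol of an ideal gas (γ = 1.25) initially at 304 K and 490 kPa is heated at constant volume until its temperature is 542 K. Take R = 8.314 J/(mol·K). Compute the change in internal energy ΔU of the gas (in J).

3310 J

V₁ = nRT₁/P₁ = 0.418×8.314×304/490 = 2.16 L.
Isochoric: V stays 2.16 L; P/T = const ⇒ T₂ = 542 K, P₂ = 874 kPa.
For an ideal gas ΔU = nCvΔT with Cv = R/(γ−1) = 33.3 J/(mol·K).
ΔU = 0.418×33.3×(542−304) = 3310 J.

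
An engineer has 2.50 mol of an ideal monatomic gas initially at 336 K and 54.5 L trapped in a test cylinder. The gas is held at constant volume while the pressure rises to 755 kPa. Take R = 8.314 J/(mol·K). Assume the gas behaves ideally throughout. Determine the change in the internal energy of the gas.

51200 J

P₁ = nRT₁/V₁ = 2.50×8.314×336/54.5 = 128 kPa.
Isochoric: V stays 54.5 L; P/T = const ⇒ T₂ = 1980 K, P₂ = 755 kPa.
For an ideal gas ΔU = nCvΔT with Cv = (3/2)R = 12.5 J/(mol·K).
ΔU = 2.50×12.5×(1980−336) = 51200 J.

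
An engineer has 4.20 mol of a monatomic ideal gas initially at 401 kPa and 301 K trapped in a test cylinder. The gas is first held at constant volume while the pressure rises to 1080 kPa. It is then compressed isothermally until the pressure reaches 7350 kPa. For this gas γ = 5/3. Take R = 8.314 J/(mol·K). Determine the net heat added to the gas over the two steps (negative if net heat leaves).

-27600 J

V₁ = nRT₁/P₁ = 4.20×8.314×301/401 = 26.2 L.
Step 1 — Isochoric: V stays 26.2 L; P/T = const ⇒ T₂ = 811 K, P₂ = 1080 kPa.
W = 0 (no volume change).
ΔU = nCvΔT = 4.20×12.5×(811−301) = 26700 J.
Q = ΔU = 26700 J.
State after step 1: P = 1080 kPa, V = 26.2 L, T = 811 K.
Step 2 — Isothermal: T stays 811 K; PV = const ⇒ V₂ = 3.85 L, P₂ = 7350 kPa.
ΔU = 0 (ideal gas, T constant).
W = nRT ln(V₂/V₁) = 4.20×8.314×811×ln(0.147) = -54300 J.
Q = ΔU + W = -54300 J.
Net over both steps: W = -54300 J, Q = -27600 J, ΔU = 26700 J.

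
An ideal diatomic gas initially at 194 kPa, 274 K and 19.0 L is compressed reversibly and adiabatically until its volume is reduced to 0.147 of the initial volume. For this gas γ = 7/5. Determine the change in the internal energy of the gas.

n = P₁V₁/(RT₁) = 194×19.0/(8.314×274) = 1.62 mol.
Adiabatic: TV^(γ−1) = const ⇒ T₂ = 274×(6.80)^0.400 = 590 K; PV^γ = const ⇒ P₂ = 2840 kPa.
For an ideal gas ΔU = nCvΔT with Cv = (5/2)R = 20.8 J/(mol·K).
ΔU = 1.62×20.8×(590−274) = 10600 J.

10600 J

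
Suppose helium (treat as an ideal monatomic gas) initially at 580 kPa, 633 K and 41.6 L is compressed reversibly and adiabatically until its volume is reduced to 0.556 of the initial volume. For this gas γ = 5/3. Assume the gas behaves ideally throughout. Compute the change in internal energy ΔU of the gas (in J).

n = P₁V₁/(RT₁) = 580×41.6/(8.314×633) = 4.58 mol.
Adiabatic: TV^(γ−1) = const ⇒ T₂ = 633×(1.80)^0.667 = 936 K; PV^γ = const ⇒ P₂ = 1540 kPa.
For an ideal gas ΔU = nCvΔT with Cv = (3/2)R = 12.5 J/(mol·K).
ΔU = 4.58×12.5×(936−633) = 17300 J.

17300 J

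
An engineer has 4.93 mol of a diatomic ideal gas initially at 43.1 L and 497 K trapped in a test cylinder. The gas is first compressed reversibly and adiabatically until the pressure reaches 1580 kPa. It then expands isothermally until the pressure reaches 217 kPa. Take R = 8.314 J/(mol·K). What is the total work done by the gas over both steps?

36100 J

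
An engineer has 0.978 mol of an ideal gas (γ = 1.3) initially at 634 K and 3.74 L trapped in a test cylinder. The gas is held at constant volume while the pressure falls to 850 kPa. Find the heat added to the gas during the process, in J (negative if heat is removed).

P₁ = nRT₁/V₁ = 0.978×8.314×634/3.74 = 1380 kPa.
Isochoric: V stays 3.74 L; P/T = const ⇒ T₂ = 391 K, P₂ = 850 kPa.
W = 0 (no volume change).
ΔU = nCvΔT = 0.978×27.7×(391−634) = -6590 J.
Q = ΔU = -6590 J.

-6590 J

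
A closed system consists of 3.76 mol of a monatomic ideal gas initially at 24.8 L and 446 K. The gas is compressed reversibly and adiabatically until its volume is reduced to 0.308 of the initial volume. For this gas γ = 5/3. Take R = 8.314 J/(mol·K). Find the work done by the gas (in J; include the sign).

-24900 J

P₁ = nRT₁/V₁ = 3.76×8.314×446/24.8 = 562 kPa.
Adiabatic: TV^(γ−1) = const ⇒ T₂ = 446×(3.25)^0.667 = 978 K; PV^γ = const ⇒ P₂ = 4000 kPa.
ΔU = nCvΔT = 3.76×12.5×(978−446) = 24900 J.
Q = 0 for an adiabatic process, so W = −ΔU = -24900 J.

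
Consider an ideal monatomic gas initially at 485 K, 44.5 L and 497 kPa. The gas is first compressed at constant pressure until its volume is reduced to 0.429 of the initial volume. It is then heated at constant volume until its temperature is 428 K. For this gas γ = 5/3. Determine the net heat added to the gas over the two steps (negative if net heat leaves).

-16500 J

n = P₁V₁/(RT₁) = 497×44.5/(8.314×485) = 5.48 mol.
Step 1 — Isobaric: P stays 497 kPa; V/T = const ⇒ T₂ = 208 K, V₂ = 19.1 L.
W = PΔV = 497×(19.1−44.5) kPa·L = -12600 J.
ΔU = nCvΔT = 5.48×12.5×(208−485) = -18900 J.
Q = ΔU + W = nCpΔT = -31600 J.
State after step 1: P = 497 kPa, V = 19.1 L, T = 208 K.
Step 2 — Isochoric: V stays 19.1 L; P/T = const ⇒ T₂ = 428 K, P₂ = 1020 kPa.
W = 0 (no volume change).
ΔU = nCvΔT = 5.48×12.5×(428−208) = 15000 J.
Q = ΔU = 15000 J.
Net over both steps: W = -12600 J, Q = -16500 J, ΔU = -3900 J.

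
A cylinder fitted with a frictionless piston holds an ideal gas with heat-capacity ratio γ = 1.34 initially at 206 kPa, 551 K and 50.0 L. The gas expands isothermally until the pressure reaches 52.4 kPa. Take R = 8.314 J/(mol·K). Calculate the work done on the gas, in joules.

n = P₁V₁/(RT₁) = 206×50.0/(8.314×551) = 2.25 mol.
Isothermal: T stays 551 K; PV = const ⇒ V₂ = 197 L, P₂ = 52.4 kPa.
W = nRT ln(V₂/V₁) = 2.25×8.314×551×ln(3.93) = 14100 J.
Work done on the gas = −W_by = -14100 J.

-14100 J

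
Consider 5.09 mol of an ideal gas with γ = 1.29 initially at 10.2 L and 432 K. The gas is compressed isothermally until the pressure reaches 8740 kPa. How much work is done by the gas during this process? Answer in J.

P₁ = nRT₁/V₁ = 5.09×8.314×432/10.2 = 1790 kPa.
Isothermal: T stays 432 K; PV = const ⇒ V₂ = 2.09 L, P₂ = 8740 kPa.
W = nRT ln(V₂/V₁) = 5.09×8.314×432×ln(0.205) = -29000 J.

-29000 J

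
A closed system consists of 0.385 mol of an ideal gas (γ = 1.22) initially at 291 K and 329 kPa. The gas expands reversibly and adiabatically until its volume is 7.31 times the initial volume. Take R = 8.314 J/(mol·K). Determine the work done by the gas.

V₁ = nRT₁/P₁ = 0.385×8.314×291/329 = 2.83 L.
Adiabatic: TV^(γ−1) = const ⇒ T₂ = 291×(0.137)^0.220 = 188 K; PV^γ = const ⇒ P₂ = 29.1 kPa.
ΔU = nCvΔT = 0.385×37.8×(188−291) = -1500 J.
Q = 0 for an adiabatic process, so W = −ΔU = 1500 J.

1500 J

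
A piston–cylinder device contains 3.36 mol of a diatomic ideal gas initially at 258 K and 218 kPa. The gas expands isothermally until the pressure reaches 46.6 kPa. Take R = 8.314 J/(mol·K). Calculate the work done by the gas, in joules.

V₁ = nRT₁/P₁ = 3.36×8.314×258/218 = 33.1 L.
Isothermal: T stays 258 K; PV = const ⇒ V₂ = 155 L, P₂ = 46.6 kPa.
W = nRT ln(V₂/V₁) = 3.36×8.314×258×ln(4.68) = 11100 J.

11100 J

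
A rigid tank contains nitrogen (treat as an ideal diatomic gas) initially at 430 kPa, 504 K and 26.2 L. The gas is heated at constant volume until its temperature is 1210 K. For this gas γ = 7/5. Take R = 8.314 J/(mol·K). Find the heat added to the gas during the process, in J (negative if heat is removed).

n = P₁V₁/(RT₁) = 430×26.2/(8.314×504) = 2.69 mol.
Isochoric: V stays 26.2 L; P/T = const ⇒ T₂ = 1210 K, P₂ = 1030 kPa.
W = 0 (no volume change).
ΔU = nCvΔT = 2.69×20.8×(1210−504) = 39500 J.
Q = ΔU = 39500 J.

39500 J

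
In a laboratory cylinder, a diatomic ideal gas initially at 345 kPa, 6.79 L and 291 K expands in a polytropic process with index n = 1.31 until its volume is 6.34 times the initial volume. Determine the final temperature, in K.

164 K

Polytropic n=1.31: T₂ = T₁(V₁/V₂)^(n−1) = 291×(0.158)^0.31 = 164 K; P₂ = P₁(V₁/V₂)^n = 30.7 kPa.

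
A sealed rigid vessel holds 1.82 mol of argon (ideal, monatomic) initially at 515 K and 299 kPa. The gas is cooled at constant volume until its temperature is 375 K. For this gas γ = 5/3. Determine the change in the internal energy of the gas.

-3180 J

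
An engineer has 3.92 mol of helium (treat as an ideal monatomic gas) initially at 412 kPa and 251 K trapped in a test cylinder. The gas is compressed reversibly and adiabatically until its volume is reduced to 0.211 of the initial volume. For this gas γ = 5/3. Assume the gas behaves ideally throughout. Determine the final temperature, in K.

708 K

V₁ = nRT₁/P₁ = 3.92×8.314×251/412 = 19.9 L.
Adiabatic: TV^(γ−1) = const ⇒ T₂ = 251×(4.74)^0.667 = 708 K; PV^γ = const ⇒ P₂ = 5510 kPa.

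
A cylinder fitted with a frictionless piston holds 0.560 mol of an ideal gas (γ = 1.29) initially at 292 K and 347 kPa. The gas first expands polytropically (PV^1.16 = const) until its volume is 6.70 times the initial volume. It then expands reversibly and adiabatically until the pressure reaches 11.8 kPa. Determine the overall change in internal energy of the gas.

V₁ = nRT₁/P₁ = 0.560×8.314×292/347 = 3.92 L.
Step 1 — Polytropic n=1.16: T₂ = T₁(V₁/V₂)^(n−1) = 292×(0.149)^0.16 = 215 K; P₂ = P₁(V₁/V₂)^n = 38.2 kPa.
W = (P₁V₁−P₂V₂)/(n−1) = (347×3.92−38.2×26.2)/0.16 = 2230 J.
ΔU = nCvΔT = 0.560×28.7×(215−292) = -1230 J.
Q = ΔU + W = 999 J.
State after step 1: P = 38.2 kPa, V = 26.2 L, T = 215 K.
Step 2 — Adiabatic: T₂/T₁ = (P₂/P₁)^((γ−1)/γ) ⇒ T₂ = 215×(0.309)^0.225 = 165 K; V₂ = 65.3 L.
ΔU = nCvΔT = 0.560×28.7×(165−215) = -803 J.
Q = 0 for an adiabatic process, so W = −ΔU = 803 J.
Net over both steps: W = 3030 J, Q = 999 J, ΔU = -2030 J.

-2030 J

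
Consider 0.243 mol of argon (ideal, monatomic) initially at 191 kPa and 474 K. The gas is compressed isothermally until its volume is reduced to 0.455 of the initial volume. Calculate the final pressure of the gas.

420 kPa

V₁ = nRT₁/P₁ = 0.243×8.314×474/191 = 5.01 L.
Isothermal: T stays 474 K; PV = const ⇒ V₂ = 2.28 L, P₂ = 420 kPa.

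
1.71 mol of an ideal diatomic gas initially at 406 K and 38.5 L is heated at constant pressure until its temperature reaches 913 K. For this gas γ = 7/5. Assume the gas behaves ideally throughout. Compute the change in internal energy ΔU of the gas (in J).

18000 J

P₁ = nRT₁/V₁ = 1.71×8.314×406/38.5 = 150 kPa.
Isobaric: P stays 150 kPa; V/T = const ⇒ T₂ = 913 K, V₂ = 86.6 L.
For an ideal gas ΔU = nCvΔT with Cv = (5/2)R = 20.8 J/(mol·K).
ΔU = 1.71×20.8×(913−406) = 18000 J.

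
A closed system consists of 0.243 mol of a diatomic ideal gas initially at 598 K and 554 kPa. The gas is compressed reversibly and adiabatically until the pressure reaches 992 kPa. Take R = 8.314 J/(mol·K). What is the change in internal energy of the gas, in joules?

547 J

V₁ = nRT₁/P₁ = 0.243×8.314×598/554 = 2.18 L.
Adiabatic: T₂/T₁ = (P₂/P₁)^((γ−1)/γ) ⇒ T₂ = 598×(1.79)^0.286 = 706 K; V₂ = 1.44 L.
For an ideal gas ΔU = nCvΔT with Cv = (5/2)R = 20.8 J/(mol·K).
ΔU = 0.243×20.8×(706−598) = 547 J.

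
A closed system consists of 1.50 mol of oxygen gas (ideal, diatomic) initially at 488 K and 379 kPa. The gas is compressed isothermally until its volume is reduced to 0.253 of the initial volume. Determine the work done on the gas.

8360 J

V₁ = nRT₁/P₁ = 1.50×8.314×488/379 = 16.1 L.
Isothermal: T stays 488 K; PV = const ⇒ V₂ = 4.06 L, P₂ = 1500 kPa.
W = nRT ln(V₂/V₁) = 1.50×8.314×488×ln(0.253) = -8360 J.
Work done on the gas = −W_by = 8360 J.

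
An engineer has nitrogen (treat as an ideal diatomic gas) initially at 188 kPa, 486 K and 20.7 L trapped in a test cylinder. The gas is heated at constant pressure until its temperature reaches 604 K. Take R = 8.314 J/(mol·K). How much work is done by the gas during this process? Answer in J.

945 J

n = P₁V₁/(RT₁) = 188×20.7/(8.314×486) = 0.963 mol.
Isobaric: P stays 188 kPa; V/T = const ⇒ T₂ = 604 K, V₂ = 25.7 L.
W = PΔV = 188×(25.7−20.7) kPa·L = 945 J.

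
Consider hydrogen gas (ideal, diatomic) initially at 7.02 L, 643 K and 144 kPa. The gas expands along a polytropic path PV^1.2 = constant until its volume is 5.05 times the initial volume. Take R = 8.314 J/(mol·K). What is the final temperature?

Polytropic n=1.2: T₂ = T₁(V₁/V₂)^(n−1) = 643×(0.198)^0.20 = 465 K; P₂ = P₁(V₁/V₂)^n = 20.6 kPa.

465 K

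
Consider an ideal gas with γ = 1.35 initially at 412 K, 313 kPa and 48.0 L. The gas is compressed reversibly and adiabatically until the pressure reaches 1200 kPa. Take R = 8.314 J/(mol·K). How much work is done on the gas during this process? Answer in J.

17900 J

n = P₁V₁/(RT₁) = 313×48.0/(8.314×412) = 4.39 mol.
Adiabatic: T₂/T₁ = (P₂/P₁)^((γ−1)/γ) ⇒ T₂ = 412×(3.83)^0.259 = 584 K; V₂ = 17.7 L.
ΔU = nCvΔT = 4.39×23.8×(584−412) = 17900 J.
Q = 0 for an adiabatic process, so W = −ΔU = -17900 J.
Work done on the gas = −W_by = 17900 J.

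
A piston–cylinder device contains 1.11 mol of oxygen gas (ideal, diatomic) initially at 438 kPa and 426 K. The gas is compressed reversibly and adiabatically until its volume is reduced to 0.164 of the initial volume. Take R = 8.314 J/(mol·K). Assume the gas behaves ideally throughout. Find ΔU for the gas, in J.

10400 J

V₁ = nRT₁/P₁ = 1.11×8.314×426/438 = 8.98 L.
Adiabatic: TV^(γ−1) = const ⇒ T₂ = 426×(6.10)^0.400 = 878 K; PV^γ = const ⇒ P₂ = 5500 kPa.
For an ideal gas ΔU = nCvΔT with Cv = (5/2)R = 20.8 J/(mol·K).
ΔU = 1.11×20.8×(878−426) = 10400 J.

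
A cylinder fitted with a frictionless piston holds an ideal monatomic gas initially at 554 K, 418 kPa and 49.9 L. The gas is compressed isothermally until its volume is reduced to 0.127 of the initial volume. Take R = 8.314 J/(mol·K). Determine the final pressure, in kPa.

3290 kPa

Isothermal: T stays 554 K; PV = const ⇒ V₂ = 6.34 L, P₂ = 3290 kPa.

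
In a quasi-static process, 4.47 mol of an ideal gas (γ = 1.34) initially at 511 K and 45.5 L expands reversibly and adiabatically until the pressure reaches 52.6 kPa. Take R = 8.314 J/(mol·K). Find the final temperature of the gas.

P₁ = nRT₁/V₁ = 4.47×8.314×511/45.5 = 417 kPa.
Adiabatic: T₂/T₁ = (P₂/P₁)^((γ−1)/γ) ⇒ T₂ = 511×(0.126)^0.254 = 302 K; V₂ = 213 L.

302 K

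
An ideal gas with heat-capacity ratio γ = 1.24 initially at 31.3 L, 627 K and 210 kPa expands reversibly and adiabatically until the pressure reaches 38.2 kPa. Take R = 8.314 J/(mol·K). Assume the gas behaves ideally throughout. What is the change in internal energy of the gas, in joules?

-7700 J

n = P₁V₁/(RT₁) = 210×31.3/(8.314×627) = 1.26 mol.
Adiabatic: T₂/T₁ = (P₂/P₁)^((γ−1)/γ) ⇒ T₂ = 627×(0.182)^0.194 = 451 K; V₂ = 124 L.
For an ideal gas ΔU = nCvΔT with Cv = R/(γ−1) = 34.6 J/(mol·K).
ΔU = 1.26×34.6×(451−627) = -7700 J.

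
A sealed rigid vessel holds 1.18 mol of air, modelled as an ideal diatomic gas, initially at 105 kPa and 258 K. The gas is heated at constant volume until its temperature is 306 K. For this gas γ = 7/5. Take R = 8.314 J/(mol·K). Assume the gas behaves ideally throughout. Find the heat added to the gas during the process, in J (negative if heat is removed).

1180 J

V₁ = nRT₁/P₁ = 1.18×8.314×258/105 = 24.1 L.
Isochoric: V stays 24.1 L; P/T = const ⇒ T₂ = 306 K, P₂ = 125 kPa.
W = 0 (no volume change).
ΔU = nCvΔT = 1.18×20.8×(306−258) = 1180 J.
Q = ΔU = 1180 J.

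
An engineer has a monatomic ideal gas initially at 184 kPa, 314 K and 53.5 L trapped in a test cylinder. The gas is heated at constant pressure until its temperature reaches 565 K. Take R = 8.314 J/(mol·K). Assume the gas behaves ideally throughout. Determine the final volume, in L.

96.3 L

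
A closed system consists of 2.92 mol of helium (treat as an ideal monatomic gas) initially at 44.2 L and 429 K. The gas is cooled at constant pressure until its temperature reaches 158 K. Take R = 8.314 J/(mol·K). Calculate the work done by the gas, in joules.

P₁ = nRT₁/V₁ = 2.92×8.314×429/44.2 = 236 kPa.
Isobaric: P stays 236 kPa; V/T = const ⇒ T₂ = 158 K, V₂ = 16.3 L.
W = PΔV = 236×(16.3−44.2) kPa·L = -6580 J.

-6580 J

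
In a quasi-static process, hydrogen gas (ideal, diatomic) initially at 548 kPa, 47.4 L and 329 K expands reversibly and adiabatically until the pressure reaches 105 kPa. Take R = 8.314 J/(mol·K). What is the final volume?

Adiabatic: T₂/T₁ = (P₂/P₁)^((γ−1)/γ) ⇒ T₂ = 329×(0.192)^0.286 = 205 K; V₂ = 154 L.

154 L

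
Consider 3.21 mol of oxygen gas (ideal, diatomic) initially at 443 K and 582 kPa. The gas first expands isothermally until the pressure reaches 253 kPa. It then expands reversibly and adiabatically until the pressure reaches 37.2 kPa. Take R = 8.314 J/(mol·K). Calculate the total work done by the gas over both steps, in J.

V₁ = nRT₁/P₁ = 3.21×8.314×443/582 = 20.3 L.
Step 1 — Isothermal: T stays 443 K; PV = const ⇒ V₂ = 46.7 L, P₂ = 253 kPa.
ΔU = 0 (ideal gas, T constant).
W = nRT ln(V₂/V₁) = 3.21×8.314×443×ln(2.30) = 9850 J.
Q = ΔU + W = 9850 J.
State after step 1: P = 253 kPa, V = 46.7 L, T = 443 K.
Step 2 — Adiabatic: T₂/T₁ = (P₂/P₁)^((γ−1)/γ) ⇒ T₂ = 443×(0.147)^0.286 = 256 K; V₂ = 184 L.
ΔU = nCvΔT = 3.21×20.8×(256−443) = -12500 J.
Q = 0 for an adiabatic process, so W = −ΔU = 12500 J.
Net over both steps: W = 22300 J, Q = 9850 J, ΔU = -12500 J.

22300 J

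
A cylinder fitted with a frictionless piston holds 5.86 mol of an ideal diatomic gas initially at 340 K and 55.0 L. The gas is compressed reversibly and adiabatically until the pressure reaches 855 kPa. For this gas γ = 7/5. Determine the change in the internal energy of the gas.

14400 J

P₁ = nRT₁/V₁ = 5.86×8.314×340/55.0 = 301 kPa.
Adiabatic: T₂/T₁ = (P₂/P₁)^((γ−1)/γ) ⇒ T₂ = 340×(2.84)^0.286 = 458 K; V₂ = 26.1 L.
For an ideal gas ΔU = nCvΔT with Cv = (5/2)R = 20.8 J/(mol·K).
ΔU = 5.86×20.8×(458−340) = 14400 J.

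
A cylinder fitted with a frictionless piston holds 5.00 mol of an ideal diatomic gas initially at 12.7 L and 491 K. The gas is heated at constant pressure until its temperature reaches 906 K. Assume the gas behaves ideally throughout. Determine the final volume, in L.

P₁ = nRT₁/V₁ = 5.00×8.314×491/12.7 = 1610 kPa.
Isobaric: P stays 1610 kPa; V/T = const ⇒ T₂ = 906 K, V₂ = 23.4 L.

23.4 L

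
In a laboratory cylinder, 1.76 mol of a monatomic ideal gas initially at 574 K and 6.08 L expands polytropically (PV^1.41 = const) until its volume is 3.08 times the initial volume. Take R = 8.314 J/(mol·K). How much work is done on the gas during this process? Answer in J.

P₁ = nRT₁/V₁ = 1.76×8.314×574/6.08 = 1380 kPa.
Polytropic n=1.41: T₂ = T₁(V₁/V₂)^(n−1) = 574×(0.325)^0.41 = 362 K; P₂ = P₁(V₁/V₂)^n = 283 kPa.
W = (P₁V₁−P₂V₂)/(n−1) = (1380×6.08−283×18.7)/0.41 = 7570 J.
Work done on the gas = −W_by = -7570 J.

-7570 J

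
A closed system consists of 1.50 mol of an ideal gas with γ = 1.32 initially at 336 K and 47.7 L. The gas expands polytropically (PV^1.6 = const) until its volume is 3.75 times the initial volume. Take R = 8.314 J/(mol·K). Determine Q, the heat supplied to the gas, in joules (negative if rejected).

P₁ = nRT₁/V₁ = 1.50×8.314×336/47.7 = 87.8 kPa.
Polytropic n=1.6: T₂ = T₁(V₁/V₂)^(n−1) = 336×(0.267)^0.60 = 152 K; P₂ = P₁(V₁/V₂)^n = 10.6 kPa.
W = (P₁V₁−P₂V₂)/(n−1) = (87.8×47.7−10.6×179)/0.60 = 3820 J.
ΔU = nCvΔT = 1.50×26.0×(152−336) = -7170 J.
Q = ΔU + W = -3350 J.

-3350 J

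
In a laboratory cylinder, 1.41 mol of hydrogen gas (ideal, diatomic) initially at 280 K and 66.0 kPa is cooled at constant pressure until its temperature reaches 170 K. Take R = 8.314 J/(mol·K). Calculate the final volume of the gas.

30.2 L

V₁ = nRT₁/P₁ = 1.41×8.314×280/66.0 = 49.7 L.
Isobaric: P stays 66.0 kPa; V/T = const ⇒ T₂ = 170 K, V₂ = 30.2 L.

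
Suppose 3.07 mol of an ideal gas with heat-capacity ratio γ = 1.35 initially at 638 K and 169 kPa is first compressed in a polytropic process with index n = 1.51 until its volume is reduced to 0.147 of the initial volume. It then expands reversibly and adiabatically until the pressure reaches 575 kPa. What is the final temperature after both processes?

V₁ = nRT₁/P₁ = 3.07×8.314×638/169 = 96.4 L.
Step 1 — Polytropic n=1.51: T₂ = T₁(V₁/V₂)^(n−1) = 638×(6.80)^0.51 = 1700 K; P₂ = P₁(V₁/V₂)^n = 3060 kPa.
W = (P₁V₁−P₂V₂)/(n−1) = (169×96.4−3060×14.2)/0.51 = -53000 J.
ΔU = nCvΔT = 3.07×23.8×(1700−638) = 77200 J.
Q = ΔU + W = 24200 J.
State after step 1: P = 3060 kPa, V = 14.2 L, T = 1700 K.
Step 2 — Adiabatic: T₂/T₁ = (P₂/P₁)^((γ−1)/γ) ⇒ T₂ = 1700×(0.188)^0.259 = 1100 K; V₂ = 48.8 L.
ΔU = nCvΔT = 3.07×23.8×(1100−1700) = -43500 J.
Q = 0 for an adiabatic process, so W = −ΔU = 43500 J.
Net over both steps: W = -9480 J, Q = 24200 J, ΔU = 33700 J.

1100 K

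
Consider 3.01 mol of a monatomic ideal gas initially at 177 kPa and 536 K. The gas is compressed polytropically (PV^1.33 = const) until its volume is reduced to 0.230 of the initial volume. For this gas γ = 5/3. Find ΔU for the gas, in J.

12600 J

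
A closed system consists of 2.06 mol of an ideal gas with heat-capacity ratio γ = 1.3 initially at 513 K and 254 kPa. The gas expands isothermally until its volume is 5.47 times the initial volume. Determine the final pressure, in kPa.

V₁ = nRT₁/P₁ = 2.06×8.314×513/254 = 34.6 L.
Isothermal: T stays 513 K; PV = const ⇒ V₂ = 189 L, P₂ = 46.4 kPa.

46.4 kPa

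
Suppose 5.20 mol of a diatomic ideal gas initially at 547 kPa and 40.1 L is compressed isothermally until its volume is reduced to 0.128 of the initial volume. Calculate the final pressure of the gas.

T₁ = P₁V₁/(nR) = 547×40.1/(5.20×8.314) = 507 K.
Isothermal: T stays 507 K; PV = const ⇒ V₂ = 5.13 L, P₂ = 4270 kPa.

4270 kPa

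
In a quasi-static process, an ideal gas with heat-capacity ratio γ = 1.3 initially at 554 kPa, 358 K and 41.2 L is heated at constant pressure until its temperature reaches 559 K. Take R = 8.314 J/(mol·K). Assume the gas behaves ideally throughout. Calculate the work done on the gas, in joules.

-12800 J

n = P₁V₁/(RT₁) = 554×41.2/(8.314×358) = 7.67 mol.
Isobaric: P stays 554 kPa; V/T = const ⇒ T₂ = 559 K, V₂ = 64.3 L.
W = PΔV = 554×(64.3−41.2) kPa·L = 12800 J.
Work done on the gas = −W_by = -12800 J.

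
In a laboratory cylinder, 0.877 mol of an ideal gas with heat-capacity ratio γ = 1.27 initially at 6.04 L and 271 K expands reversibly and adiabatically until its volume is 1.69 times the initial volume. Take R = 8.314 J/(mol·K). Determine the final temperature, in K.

235 K

P₁ = nRT₁/V₁ = 0.877×8.314×271/6.04 = 327 kPa.
Adiabatic: TV^(γ−1) = const ⇒ T₂ = 271×(0.592)^0.270 = 235 K; PV^γ = const ⇒ P₂ = 168 kPa.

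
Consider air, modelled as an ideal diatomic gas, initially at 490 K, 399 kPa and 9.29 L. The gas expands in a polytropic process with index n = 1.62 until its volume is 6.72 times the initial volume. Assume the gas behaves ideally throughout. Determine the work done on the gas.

n = P₁V₁/(RT₁) = 399×9.29/(8.314×490) = 0.910 mol.
Polytropic n=1.62: T₂ = T₁(V₁/V₂)^(n−1) = 490×(0.149)^0.62 = 150 K; P₂ = P₁(V₁/V₂)^n = 18.2 kPa.
W = (P₁V₁−P₂V₂)/(n−1) = (399×9.29−18.2×62.4)/0.62 = 4140 J.
Work done on the gas = −W_by = -4140 J.

-4140 J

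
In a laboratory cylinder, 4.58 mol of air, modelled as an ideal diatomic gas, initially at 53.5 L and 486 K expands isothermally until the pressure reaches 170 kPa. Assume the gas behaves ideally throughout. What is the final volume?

P₁ = nRT₁/V₁ = 4.58×8.314×486/53.5 = 346 kPa.
Isothermal: T stays 486 K; PV = const ⇒ V₂ = 109 L, P₂ = 170 kPa.

109 L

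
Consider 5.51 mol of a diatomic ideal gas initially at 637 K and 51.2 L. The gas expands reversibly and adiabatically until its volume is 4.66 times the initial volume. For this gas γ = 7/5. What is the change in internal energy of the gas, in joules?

P₁ = nRT₁/V₁ = 5.51×8.314×637/51.2 = 570 kPa.
Adiabatic: TV^(γ−1) = const ⇒ T₂ = 637×(0.215)^0.400 = 344 K; PV^γ = const ⇒ P₂ = 66.1 kPa.
For an ideal gas ΔU = nCvΔT with Cv = (5/2)R = 20.8 J/(mol·K).
ΔU = 5.51×20.8×(344−637) = -33500 J.

-33500 J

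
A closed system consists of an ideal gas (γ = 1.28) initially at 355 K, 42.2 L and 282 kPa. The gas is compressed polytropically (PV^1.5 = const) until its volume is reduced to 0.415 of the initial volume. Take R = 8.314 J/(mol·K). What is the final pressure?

Polytropic n=1.5: T₂ = T₁(V₁/V₂)^(n−1) = 355×(2.41)^0.50 = 551 K; P₂ = P₁(V₁/V₂)^n = 1050 kPa.

1050 kPa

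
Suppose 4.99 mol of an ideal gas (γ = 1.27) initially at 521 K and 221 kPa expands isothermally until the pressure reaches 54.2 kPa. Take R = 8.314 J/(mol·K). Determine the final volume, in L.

V₁ = nRT₁/P₁ = 4.99×8.314×521/221 = 97.8 L.
Isothermal: T stays 521 K; PV = const ⇒ V₂ = 399 L, P₂ = 54.2 kPa.

399 L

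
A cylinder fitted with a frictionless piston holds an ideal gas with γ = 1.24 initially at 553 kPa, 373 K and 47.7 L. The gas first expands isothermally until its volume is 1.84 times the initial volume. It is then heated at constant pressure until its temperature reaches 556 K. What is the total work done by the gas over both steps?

n = P₁V₁/(RT₁) = 553×47.7/(8.314×373) = 8.51 mol.
Step 1 — Isothermal: T stays 373 K; PV = const ⇒ V₂ = 87.8 L, P₂ = 301 kPa.
ΔU = 0 (ideal gas, T constant).
W = nRT ln(V₂/V₁) = 8.51×8.314×373×ln(1.84) = 16100 J.
Q = ΔU + W = 16100 J.
State after step 1: P = 301 kPa, V = 87.8 L, T = 373 K.
Step 2 — Isobaric: P stays 301 kPa; V/T = const ⇒ T₂ = 556 K, V₂ = 131 L.
W = PΔV = 301×(131−87.8) kPa·L = 12900 J.
ΔU = nCvΔT = 8.51×34.6×(556−373) = 53900 J.
Q = ΔU + W = nCpΔT = 66900 J.
Net over both steps: W = 29000 J, Q = 82900 J, ΔU = 53900 J.

29000 J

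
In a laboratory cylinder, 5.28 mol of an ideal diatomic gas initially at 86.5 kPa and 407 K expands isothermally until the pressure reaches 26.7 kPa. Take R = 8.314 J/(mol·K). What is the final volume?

669 L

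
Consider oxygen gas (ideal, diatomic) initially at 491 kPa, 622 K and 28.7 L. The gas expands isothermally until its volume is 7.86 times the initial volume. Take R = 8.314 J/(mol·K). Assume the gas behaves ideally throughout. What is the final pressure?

62.5 kPa

Isothermal: T stays 622 K; PV = const ⇒ V₂ = 226 L, P₂ = 62.5 kPa.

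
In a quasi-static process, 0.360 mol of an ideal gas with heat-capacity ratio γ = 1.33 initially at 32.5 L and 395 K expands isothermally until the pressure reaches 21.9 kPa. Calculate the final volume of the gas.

54.0 L

P₁ = nRT₁/V₁ = 0.360×8.314×395/32.5 = 36.4 kPa.
Isothermal: T stays 395 K; PV = const ⇒ V₂ = 54.0 L, P₂ = 21.9 kPa.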